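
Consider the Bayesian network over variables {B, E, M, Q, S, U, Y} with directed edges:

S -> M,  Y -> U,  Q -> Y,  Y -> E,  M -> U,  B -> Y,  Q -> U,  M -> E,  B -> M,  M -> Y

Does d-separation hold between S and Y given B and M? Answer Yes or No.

Yes — S and Y are d-separated given {B, M}.

We examine all 5 paths between S and Y:
  1. S → M → E ← Y — M:chain[blocks]; E:collider[blocks] ⇒ blocked
  2. S → M → Y — M:chain[blocks] ⇒ blocked
  3. S → M ← B → Y — M:collider[open]; B:fork[blocks] ⇒ blocked
  4. S → M → U ← Y — M:chain[blocks]; U:collider[blocks] ⇒ blocked
  5. S → M → U ← Q → Y — M:chain[blocks]; U:collider[blocks]; Q:fork[open] ⇒ blocked
All paths are blocked; S ⊥ Y | {B, M} holds.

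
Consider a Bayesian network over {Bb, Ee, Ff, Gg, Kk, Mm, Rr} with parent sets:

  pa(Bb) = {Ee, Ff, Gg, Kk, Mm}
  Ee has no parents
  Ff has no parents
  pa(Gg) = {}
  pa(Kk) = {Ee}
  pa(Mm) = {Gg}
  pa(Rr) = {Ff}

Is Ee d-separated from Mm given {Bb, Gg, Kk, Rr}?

4 paths connect Ee and Mm; each must be blocked for d-separation to hold:
  1. Ee → Bb ← Gg → Mm — Bb:collider[open]; Gg:fork[blocks] ⇒ blocked
  2. Ee → Bb ← Mm — Bb:collider[open] ⇒ active
  3. Ee → Kk → Bb ← Gg → Mm — Kk:chain[blocks]; Bb:collider[open]; Gg:fork[blocks] ⇒ blocked
  4. Ee → Kk → Bb ← Mm — Kk:chain[blocks]; Bb:collider[open] ⇒ blocked
At least one path is unblocked, so d-separation fails.

No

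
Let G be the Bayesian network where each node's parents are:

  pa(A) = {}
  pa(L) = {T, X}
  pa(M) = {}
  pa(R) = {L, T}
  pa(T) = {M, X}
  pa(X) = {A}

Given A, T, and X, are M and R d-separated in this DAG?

3 paths connect M and R; each must be blocked for d-separation to hold:
  1. M → T ← X → L → R — T:collider[open]; X:fork[blocks]; L:chain[open] ⇒ blocked
  2. M → T → L → R — T:chain[blocks]; L:chain[open] ⇒ blocked
  3. M → T → R — T:chain[blocks] ⇒ blocked
Every path is blocked, so M and R are d-separated given {A, T, X}.

Yes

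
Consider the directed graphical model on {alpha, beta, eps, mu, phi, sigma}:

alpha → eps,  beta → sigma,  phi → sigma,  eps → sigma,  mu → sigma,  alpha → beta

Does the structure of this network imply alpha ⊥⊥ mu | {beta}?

There are 2 undirected paths between alpha and mu; checking each against the conditioning set {beta}:
  1. alpha → beta → sigma ← mu — beta:chain[blocks]; sigma:collider[blocks] ⇒ blocked
  2. alpha → eps → sigma ← mu — eps:chain[open]; sigma:collider[blocks] ⇒ blocked
Every path is blocked, so alpha and mu are d-separated given {beta}.

Yes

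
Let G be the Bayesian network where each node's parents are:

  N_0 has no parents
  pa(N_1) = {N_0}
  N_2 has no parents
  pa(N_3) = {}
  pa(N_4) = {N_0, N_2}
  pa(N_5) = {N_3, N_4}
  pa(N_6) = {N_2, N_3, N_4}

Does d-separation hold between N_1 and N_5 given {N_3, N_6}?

No — N_1 and N_5 are not d-separated given {N_3, N_6}.

Enumerating the 3 paths from N_1 to N_5 and testing each for blocking by {N_3, N_6}:
Path 1: N_1 ← N_0 → N_4 → N_6 ← N_3 → N_5
  N_3 is a fork here and N_3 is conditioned on, so the path is blocked at N_3.
Path 2: N_1 ← N_0 → N_4 → N_5
  N_0 is a fork and N_0 is not conditioned on; N_4 is a chain and N_4 is not conditioned on — no node blocks this path, so it is active.
Path 3: N_1 ← N_0 → N_4 ← N_2 → N_6 ← N_3 → N_5
  N_3 is a fork here and N_3 is conditioned on, so the path is blocked at N_3.
Because an active path exists, N_1 and N_5 are not d-separated.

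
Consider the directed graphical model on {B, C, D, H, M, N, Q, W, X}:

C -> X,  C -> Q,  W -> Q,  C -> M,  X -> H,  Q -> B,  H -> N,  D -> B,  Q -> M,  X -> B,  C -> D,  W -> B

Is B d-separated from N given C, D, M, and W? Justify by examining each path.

No

There are 6 undirected paths between B and N; checking each against the conditioning set {C, D, M, W}:
Path 1: B ← X → H → N
  X is a fork and X is not conditioned on; H is a chain and H is not conditioned on — no node blocks this path, so it is active.
Path 2: B ← W → Q → M ← C → X → H → N
  W is a fork here and W is conditioned on, so the path is blocked at W.
Path 3: B ← W → Q ← C → X → H → N
  W is a fork here and W is conditioned on, so the path is blocked at W.
Path 4: B ← Q → M ← C → X → H → N
  C is a fork here and C is conditioned on, so the path is blocked at C.
Path 5: B ← Q ← C → X → H → N
  C is a fork here and C is conditioned on, so the path is blocked at C.
Path 6: B ← D ← C → X → H → N
  D is a chain here and D is conditioned on, so the path is blocked at D.
Because an active path exists, B and N are not d-separated.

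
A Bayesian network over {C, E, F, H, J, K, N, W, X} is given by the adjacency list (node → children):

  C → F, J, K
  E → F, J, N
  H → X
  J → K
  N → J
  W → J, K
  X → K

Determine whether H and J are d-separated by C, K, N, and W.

There are 5 undirected paths between H and J; checking each against the conditioning set {C, K, N, W}:
  1. H → X → K ← J — X:chain[open]; K:collider[open] ⇒ active
  2. H → X → K ← C → J — X:chain[open]; K:collider[open]; C:fork[blocks] ⇒ blocked
  3. H → X → K ← C → F ← E → J — X:chain[open]; K:collider[open]; C:fork[blocks]; F:collider[blocks]; E:fork[open] ⇒ blocked
  4. H → X → K ← C → F ← E → N → J — X:chain[open]; K:collider[open]; C:fork[blocks]; F:collider[blocks]; E:fork[open]; N:chain[blocks] ⇒ blocked
  5. H → X → K ← W → J — X:chain[open]; K:collider[open]; W:fork[blocks] ⇒ blocked
Since the path H → X → K ← J is active, H and J are not d-separated given {C, K, N, W}.

No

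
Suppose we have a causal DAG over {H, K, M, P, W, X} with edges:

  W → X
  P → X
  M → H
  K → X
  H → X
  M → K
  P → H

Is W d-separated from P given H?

We examine all 3 paths between W and P:
  1. W → X ← P — X:collider[blocks] ⇒ blocked
  2. W → X ← K ← M → H ← P — X:collider[blocks]; K:chain[open]; M:fork[open]; H:collider[open] ⇒ blocked
  3. W → X ← H ← P — X:collider[blocks]; H:chain[blocks] ⇒ blocked
All paths are blocked; W ⊥ P | {H} holds.

Yes — W and P are d-separated given {H}.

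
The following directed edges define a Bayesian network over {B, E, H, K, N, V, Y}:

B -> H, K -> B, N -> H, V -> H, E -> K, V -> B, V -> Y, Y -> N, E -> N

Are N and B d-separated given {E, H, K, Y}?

No

We examine all 5 paths between N and B:
  1. N ← Y ← V → B — Y:chain[blocks]; V:fork[open] ⇒ blocked
  2. N ← Y ← V → H ← B — Y:chain[blocks]; V:fork[open]; H:collider[open] ⇒ blocked
  3. N ← E → K → B — E:fork[blocks]; K:chain[blocks] ⇒ blocked
  4. N → H ← V → B — H:collider[open]; V:fork[open] ⇒ active
  5. N → H ← B — H:collider[open] ⇒ active
Since the path N → H ← V → B is active, N and B are not d-separated given {E, H, K, Y}.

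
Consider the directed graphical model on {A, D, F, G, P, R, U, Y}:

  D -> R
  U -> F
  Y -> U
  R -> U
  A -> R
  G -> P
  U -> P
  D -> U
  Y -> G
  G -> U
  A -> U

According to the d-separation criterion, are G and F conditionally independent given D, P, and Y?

No — G and F are not d-separated given {D, P, Y}.

We examine all 3 paths between G and F:
  1. G → P ← U → F — P:collider[open]; U:fork[open] ⇒ active
  2. G ← Y → U → F — Y:fork[blocks]; U:chain[open] ⇒ blocked
  3. G → U → F — U:chain[open] ⇒ active
Because an active path exists, G and F are not d-separated.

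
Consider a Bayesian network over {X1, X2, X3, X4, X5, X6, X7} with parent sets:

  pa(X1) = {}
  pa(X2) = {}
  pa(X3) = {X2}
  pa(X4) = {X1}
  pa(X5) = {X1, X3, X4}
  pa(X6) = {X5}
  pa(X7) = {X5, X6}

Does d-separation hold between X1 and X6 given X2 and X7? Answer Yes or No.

No

There are 4 undirected paths between X1 and X6; checking each against the conditioning set {X2, X7}:
Path 1: X1 → X4 → X5 → X6
  X4 is a chain and X4 is not conditioned on; X5 is a chain and X5 is not conditioned on — no node blocks this path, so it is active.
Path 2: X1 → X4 → X5 → X7 ← X6
  X4 is a chain and X4 is not conditioned on; X5 is a chain and X5 is not conditioned on; X7 is a collider and X7 is conditioned on, which opens it — no node blocks this path, so it is active.
Path 3: X1 → X5 → X6
  X5 is a chain and X5 is not conditioned on — no node blocks this path, so it is active.
Path 4: X1 → X5 → X7 ← X6
  X5 is a chain and X5 is not conditioned on; X7 is a collider and X7 is conditioned on, which opens it — no node blocks this path, so it is active.
Since the path X1 → X4 → X5 → X6 is active, X1 and X6 are not d-separated given {X2, X7}.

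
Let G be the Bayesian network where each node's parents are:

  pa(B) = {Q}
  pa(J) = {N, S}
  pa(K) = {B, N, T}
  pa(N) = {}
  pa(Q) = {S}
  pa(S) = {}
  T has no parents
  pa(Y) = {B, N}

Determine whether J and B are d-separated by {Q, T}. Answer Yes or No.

Enumerating the 3 paths from J to B and testing each for blocking by {Q, T}:
Path 1: J ← N → Y ← B
  Y is a collider here and neither Y nor any of its descendants is conditioned on, so the collider stays closed — the path is blocked at Y.
Path 2: J ← N → K ← B
  K is a collider here and neither K nor any of its descendants is conditioned on, so the collider stays closed — the path is blocked at K.
Path 3: J ← S → Q → B
  Q is a chain here and Q is conditioned on, so the path is blocked at Q.
All paths are blocked; J ⊥ B | {Q, T} holds.

Yes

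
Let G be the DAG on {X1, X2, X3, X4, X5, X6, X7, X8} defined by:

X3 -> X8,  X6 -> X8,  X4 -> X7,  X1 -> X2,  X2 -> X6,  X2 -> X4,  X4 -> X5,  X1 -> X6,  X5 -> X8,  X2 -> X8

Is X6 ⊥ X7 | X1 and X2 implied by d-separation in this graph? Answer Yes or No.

Yes

We examine all 6 paths between X6 and X7:
Path 1: X6 ← X1 → X2 → X4 → X7
  X1 is a fork here and X1 is conditioned on, so the path is blocked at X1.
Path 2: X6 ← X1 → X2 → X8 ← X5 ← X4 → X7
  X1 is a fork here and X1 is conditioned on, so the path is blocked at X1.
Path 3: X6 ← X2 → X4 → X7
  X2 is a fork here and X2 is conditioned on, so the path is blocked at X2.
Path 4: X6 ← X2 → X8 ← X5 ← X4 → X7
  X2 is a fork here and X2 is conditioned on, so the path is blocked at X2.
Path 5: X6 → X8 ← X5 ← X4 → X7
  X8 is a collider here and neither X8 nor any of its descendants is conditioned on, so the collider stays closed — the path is blocked at X8.
Path 6: X6 → X8 ← X2 → X4 → X7
  X8 is a collider here and neither X8 nor any of its descendants is conditioned on, so the collider stays closed — the path is blocked at X8.
Since every path is blocked, d-separation holds.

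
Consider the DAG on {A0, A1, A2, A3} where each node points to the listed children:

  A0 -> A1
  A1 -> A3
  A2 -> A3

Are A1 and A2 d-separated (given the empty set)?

Yes

There is one path between A1 and A2:
Path 1: A1 → A3 ← A2
  A3 is a collider here and neither A3 nor any of its descendants is conditioned on, so the collider stays closed — the path is blocked at A3.
Every path is blocked, so A1 and A2 are d-separated given ∅.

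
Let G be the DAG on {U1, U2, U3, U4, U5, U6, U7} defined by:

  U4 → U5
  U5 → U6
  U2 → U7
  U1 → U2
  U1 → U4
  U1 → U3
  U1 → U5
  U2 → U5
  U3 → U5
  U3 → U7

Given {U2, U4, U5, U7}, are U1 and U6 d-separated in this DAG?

Enumerating the 6 paths from U1 to U6 and testing each for blocking by {U2, U4, U5, U7}:
Path 1: U1 → U2 → U7 ← U3 → U5 → U6
  U2 is a chain here and U2 is conditioned on, so the path is blocked at U2.
Path 2: U1 → U2 → U5 → U6
  U2 is a chain here and U2 is conditioned on, so the path is blocked at U2.
Path 3: U1 → U3 → U7 ← U2 → U5 → U6
  U2 is a fork here and U2 is conditioned on, so the path is blocked at U2.
Path 4: U1 → U3 → U5 → U6
  U5 is a chain here and U5 is conditioned on, so the path is blocked at U5.
Path 5: U1 → U5 → U6
  U5 is a chain here and U5 is conditioned on, so the path is blocked at U5.
Path 6: U1 → U4 → U5 → U6
  U4 is a chain here and U4 is conditioned on, so the path is blocked at U4.
Since every path is blocked, d-separation holds.

Yes — U1 and U6 are d-separated given {U2, U4, U5, U7}.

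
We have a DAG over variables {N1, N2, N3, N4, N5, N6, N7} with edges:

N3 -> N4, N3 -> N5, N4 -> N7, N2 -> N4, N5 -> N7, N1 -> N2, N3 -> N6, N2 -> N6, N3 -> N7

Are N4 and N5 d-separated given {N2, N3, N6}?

Yes

6 paths connect N4 and N5; each must be blocked for d-separation to hold:
  1. N4 ← N2 → N6 ← N3 → N5 — N2:fork[blocks]; N6:collider[open]; N3:fork[blocks] ⇒ blocked
  2. N4 ← N2 → N6 ← N3 → N7 ← N5 — N2:fork[blocks]; N6:collider[open]; N3:fork[blocks]; N7:collider[blocks] ⇒ blocked
  3. N4 → N7 ← N5 — N7:collider[blocks] ⇒ blocked
  4. N4 → N7 ← N3 → N5 — N7:collider[blocks]; N3:fork[blocks] ⇒ blocked
  5. N4 ← N3 → N5 — N3:fork[blocks] ⇒ blocked
  6. N4 ← N3 → N7 ← N5 — N3:fork[blocks]; N7:collider[blocks] ⇒ blocked
Since every path is blocked, d-separation holds.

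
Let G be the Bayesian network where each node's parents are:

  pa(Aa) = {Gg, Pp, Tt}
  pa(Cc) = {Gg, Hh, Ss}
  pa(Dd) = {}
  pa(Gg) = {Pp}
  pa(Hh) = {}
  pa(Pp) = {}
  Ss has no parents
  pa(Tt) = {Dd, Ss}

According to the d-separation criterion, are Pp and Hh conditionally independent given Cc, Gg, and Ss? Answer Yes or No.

Yes

There are 4 undirected paths between Pp and Hh; checking each against the conditioning set {Cc, Gg, Ss}:
Path 1: Pp → Gg → Cc ← Hh
  Gg is a chain here and Gg is conditioned on, so the path is blocked at Gg.
Path 2: Pp → Gg → Aa ← Tt ← Ss → Cc ← Hh
  Gg is a chain here and Gg is conditioned on, so the path is blocked at Gg.
Path 3: Pp → Aa ← Gg → Cc ← Hh
  Aa is a collider here and neither Aa nor any of its descendants is conditioned on, so the collider stays closed — the path is blocked at Aa.
Path 4: Pp → Aa ← Tt ← Ss → Cc ← Hh
  Aa is a collider here and neither Aa nor any of its descendants is conditioned on, so the collider stays closed — the path is blocked at Aa.
All paths are blocked; Pp ⊥ Hh | {Cc, Gg, Ss} holds.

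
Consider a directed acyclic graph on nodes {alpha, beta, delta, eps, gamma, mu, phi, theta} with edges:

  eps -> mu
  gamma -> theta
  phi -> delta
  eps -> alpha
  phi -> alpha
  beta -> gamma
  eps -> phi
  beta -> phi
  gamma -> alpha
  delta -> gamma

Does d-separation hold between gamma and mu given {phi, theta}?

There are 6 undirected paths between gamma and mu; checking each against the conditioning set {phi, theta}:
Path 1: gamma ← delta ← phi ← eps → mu
  phi is a chain here and phi is conditioned on, so the path is blocked at phi.
Path 2: gamma ← delta ← phi → alpha ← eps → mu
  phi is a fork here and phi is conditioned on, so the path is blocked at phi.
Path 3: gamma → alpha ← eps → mu
  alpha is a collider here and neither alpha nor any of its descendants is conditioned on, so the collider stays closed — the path is blocked at alpha.
Path 4: gamma → alpha ← phi ← eps → mu
  alpha is a collider here and neither alpha nor any of its descendants is conditioned on, so the collider stays closed — the path is blocked at alpha.
Path 5: gamma ← beta → phi ← eps → mu
  beta is a fork and beta is not conditioned on; phi is a collider and phi is conditioned on, which opens it; eps is a fork and eps is not conditioned on — no node blocks this path, so it is active.
Path 6: gamma ← beta → phi → alpha ← eps → mu
  phi is a chain here and phi is conditioned on, so the path is blocked at phi.
Because an active path exists, gamma and mu are not d-separated.

No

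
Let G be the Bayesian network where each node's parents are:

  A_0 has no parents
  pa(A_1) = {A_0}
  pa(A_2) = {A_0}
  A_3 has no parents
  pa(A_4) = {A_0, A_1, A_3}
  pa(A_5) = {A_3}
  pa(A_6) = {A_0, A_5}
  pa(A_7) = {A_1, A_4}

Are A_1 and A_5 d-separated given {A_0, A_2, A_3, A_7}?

Enumerating the 6 paths from A_1 to A_5 and testing each for blocking by {A_0, A_2, A_3, A_7}:
Path 1: A_1 → A_4 ← A_3 → A_5
  A_3 is a fork here and A_3 is conditioned on, so the path is blocked at A_3.
Path 2: A_1 → A_4 ← A_0 → A_6 ← A_5
  A_0 is a fork here and A_0 is conditioned on, so the path is blocked at A_0.
Path 3: A_1 ← A_0 → A_6 ← A_5
  A_0 is a fork here and A_0 is conditioned on, so the path is blocked at A_0.
Path 4: A_1 ← A_0 → A_4 ← A_3 → A_5
  A_0 is a fork here and A_0 is conditioned on, so the path is blocked at A_0.
Path 5: A_1 → A_7 ← A_4 ← A_3 → A_5
  A_3 is a fork here and A_3 is conditioned on, so the path is blocked at A_3.
Path 6: A_1 → A_7 ← A_4 ← A_0 → A_6 ← A_5
  A_0 is a fork here and A_0 is conditioned on, so the path is blocked at A_0.
All paths are blocked; A_1 ⊥ A_5 | {A_0, A_2, A_3, A_7} holds.

Yes — A_1 and A_5 are d-separated given {A_0, A_2, A_3, A_7}.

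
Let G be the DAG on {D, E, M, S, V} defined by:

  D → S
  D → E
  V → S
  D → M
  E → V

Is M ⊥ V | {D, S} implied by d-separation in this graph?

We examine all 2 paths between M and V:
Path 1: M ← D → E → V
  D is a fork here and D is conditioned on, so the path is blocked at D.
Path 2: M ← D → S ← V
  D is a fork here and D is conditioned on, so the path is blocked at D.
Since every path is blocked, d-separation holds.

Yes — M and V are d-separated given {D, S}.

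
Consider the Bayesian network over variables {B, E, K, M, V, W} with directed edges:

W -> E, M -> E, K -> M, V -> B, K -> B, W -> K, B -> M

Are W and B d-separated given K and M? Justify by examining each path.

There are 4 undirected paths between W and B; checking each against the conditioning set {K, M}:
Path 1: W → E ← M ← B
  E is a collider here and neither E nor any of its descendants is conditioned on, so the collider stays closed — the path is blocked at E.
Path 2: W → E ← M ← K → B
  E is a collider here and neither E nor any of its descendants is conditioned on, so the collider stays closed — the path is blocked at E.
Path 3: W → K → B
  K is a chain here and K is conditioned on, so the path is blocked at K.
Path 4: W → K → M ← B
  K is a chain here and K is conditioned on, so the path is blocked at K.
Since every path is blocked, d-separation holds.

Yes — W and B are d-separated given {K, M}.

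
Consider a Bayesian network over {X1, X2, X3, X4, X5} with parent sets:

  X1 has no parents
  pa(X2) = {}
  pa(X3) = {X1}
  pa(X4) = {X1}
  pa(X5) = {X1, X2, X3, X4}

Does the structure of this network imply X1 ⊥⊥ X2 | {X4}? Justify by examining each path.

Enumerating the 3 paths from X1 to X2 and testing each for blocking by {X4}:
  1. X1 → X3 → X5 ← X2 — X3:chain[open]; X5:collider[blocks] ⇒ blocked
  2. X1 → X4 → X5 ← X2 — X4:chain[blocks]; X5:collider[blocks] ⇒ blocked
  3. X1 → X5 ← X2 — X5:collider[blocks] ⇒ blocked
All paths are blocked; X1 ⊥ X2 | {X4} holds.

Yes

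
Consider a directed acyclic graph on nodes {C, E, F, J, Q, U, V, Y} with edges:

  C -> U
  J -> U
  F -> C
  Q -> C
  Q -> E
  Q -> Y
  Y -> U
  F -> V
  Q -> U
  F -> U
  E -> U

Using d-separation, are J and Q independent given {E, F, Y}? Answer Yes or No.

Enumerating the 5 paths from J to Q and testing each for blocking by {E, F, Y}:
Path 1: J → U ← Q
  U is a collider here and neither U nor any of its descendants is conditioned on, so the collider stays closed — the path is blocked at U.
Path 2: J → U ← E ← Q
  U is a collider here and neither U nor any of its descendants is conditioned on, so the collider stays closed — the path is blocked at U.
Path 3: J → U ← C ← Q
  U is a collider here and neither U nor any of its descendants is conditioned on, so the collider stays closed — the path is blocked at U.
Path 4: J → U ← F → C ← Q
  U is a collider here and neither U nor any of its descendants is conditioned on, so the collider stays closed — the path is blocked at U.
Path 5: J → U ← Y ← Q
  U is a collider here and neither U nor any of its descendants is conditioned on, so the collider stays closed — the path is blocked at U.
All paths are blocked; J ⊥ Q | {E, F, Y} holds.

Yes — J and Q are d-separated given {E, F, Y}.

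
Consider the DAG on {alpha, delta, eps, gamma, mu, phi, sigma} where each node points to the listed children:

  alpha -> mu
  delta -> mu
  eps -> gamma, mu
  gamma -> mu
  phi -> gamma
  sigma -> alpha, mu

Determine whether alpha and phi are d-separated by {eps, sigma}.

Yes

There are 4 undirected paths between alpha and phi; checking each against the conditioning set {eps, sigma}:
Path 1: alpha → mu ← eps → gamma ← phi
  mu is a collider here and neither mu nor any of its descendants is conditioned on, so the collider stays closed — the path is blocked at mu.
Path 2: alpha → mu ← gamma ← phi
  mu is a collider here and neither mu nor any of its descendants is conditioned on, so the collider stays closed — the path is blocked at mu.
Path 3: alpha ← sigma → mu ← eps → gamma ← phi
  sigma is a fork here and sigma is conditioned on, so the path is blocked at sigma.
Path 4: alpha ← sigma → mu ← gamma ← phi
  sigma is a fork here and sigma is conditioned on, so the path is blocked at sigma.
Every path is blocked, so alpha and phi are d-separated given {eps, sigma}.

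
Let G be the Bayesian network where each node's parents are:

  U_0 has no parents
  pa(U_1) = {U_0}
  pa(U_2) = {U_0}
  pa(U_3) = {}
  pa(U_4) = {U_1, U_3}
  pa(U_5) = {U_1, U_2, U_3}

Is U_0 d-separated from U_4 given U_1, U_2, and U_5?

Enumerating the 4 paths from U_0 to U_4 and testing each for blocking by {U_1, U_2, U_5}:
Path 1: U_0 → U_1 → U_4
  U_1 is a chain here and U_1 is conditioned on, so the path is blocked at U_1.
Path 2: U_0 → U_1 → U_5 ← U_3 → U_4
  U_1 is a chain here and U_1 is conditioned on, so the path is blocked at U_1.
Path 3: U_0 → U_2 → U_5 ← U_3 → U_4
  U_2 is a chain here and U_2 is conditioned on, so the path is blocked at U_2.
Path 4: U_0 → U_2 → U_5 ← U_1 → U_4
  U_2 is a chain here and U_2 is conditioned on, so the path is blocked at U_2.
Since every path is blocked, d-separation holds.

Yes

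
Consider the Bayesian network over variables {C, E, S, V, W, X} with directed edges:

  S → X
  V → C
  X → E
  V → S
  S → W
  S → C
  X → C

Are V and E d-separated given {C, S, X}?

Yes — V and E are d-separated given {C, S, X}.

We examine all 4 paths between V and E:
Path 1: V → C ← X → E
  X is a fork here and X is conditioned on, so the path is blocked at X.
Path 2: V → C ← S → X → E
  S is a fork here and S is conditioned on, so the path is blocked at S.
Path 3: V → S → X → E
  S is a chain here and S is conditioned on, so the path is blocked at S.
Path 4: V → S → C ← X → E
  S is a chain here and S is conditioned on, so the path is blocked at S.
All paths are blocked; V ⊥ E | {C, S, X} holds.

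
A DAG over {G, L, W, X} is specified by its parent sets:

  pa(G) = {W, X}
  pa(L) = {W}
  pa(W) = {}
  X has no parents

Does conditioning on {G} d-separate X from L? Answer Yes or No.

Only one path connects X and L:
  1. X → G ← W → L — G:collider[open]; W:fork[open] ⇒ active
Since the path X → G ← W → L is active, X and L are not d-separated given {G}.

No — X and L are not d-separated given {G}.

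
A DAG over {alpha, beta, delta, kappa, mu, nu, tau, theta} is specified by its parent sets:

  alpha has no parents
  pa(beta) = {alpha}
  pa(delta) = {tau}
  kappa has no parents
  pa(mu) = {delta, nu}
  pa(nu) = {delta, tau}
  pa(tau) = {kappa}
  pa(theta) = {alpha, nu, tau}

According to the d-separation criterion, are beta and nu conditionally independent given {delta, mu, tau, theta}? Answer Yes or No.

No — beta and nu are not d-separated given {delta, mu, tau, theta}.

Enumerating the 4 paths from beta to nu and testing each for blocking by {delta, mu, tau, theta}:
Path 1: beta ← alpha → theta ← nu
  alpha is a fork and alpha is not conditioned on; theta is a collider and theta is conditioned on, which opens it — no node blocks this path, so it is active.
Path 2: beta ← alpha → theta ← tau → nu
  tau is a fork here and tau is conditioned on, so the path is blocked at tau.
Path 3: beta ← alpha → theta ← tau → delta → mu ← nu
  tau is a fork here and tau is conditioned on, so the path is blocked at tau.
Path 4: beta ← alpha → theta ← tau → delta → nu
  tau is a fork here and tau is conditioned on, so the path is blocked at tau.
At least one path is unblocked, so d-separation fails.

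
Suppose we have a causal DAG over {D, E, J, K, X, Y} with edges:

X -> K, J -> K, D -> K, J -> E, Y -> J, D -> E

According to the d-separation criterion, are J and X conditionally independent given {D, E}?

Yes

We examine all 2 paths between J and X:
Path 1: J → E ← D → K ← X
  D is a fork here and D is conditioned on, so the path is blocked at D.
Path 2: J → K ← X
  K is a collider here and neither K nor any of its descendants is conditioned on, so the collider stays closed — the path is blocked at K.
All paths are blocked; J ⊥ X | {D, E} holds.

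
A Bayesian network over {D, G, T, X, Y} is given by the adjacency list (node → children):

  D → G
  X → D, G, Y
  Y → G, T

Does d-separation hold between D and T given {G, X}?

No — D and T are not d-separated given {G, X}.

Enumerating the 4 paths from D to T and testing each for blocking by {G, X}:
Path 1: D ← X → Y → T
  X is a fork here and X is conditioned on, so the path is blocked at X.
Path 2: D ← X → G ← Y → T
  X is a fork here and X is conditioned on, so the path is blocked at X.
Path 3: D → G ← X → Y → T
  X is a fork here and X is conditioned on, so the path is blocked at X.
Path 4: D → G ← Y → T
  G is a collider and G is conditioned on, which opens it; Y is a fork and Y is not conditioned on — no node blocks this path, so it is active.
Because an active path exists, D and T are not d-separated.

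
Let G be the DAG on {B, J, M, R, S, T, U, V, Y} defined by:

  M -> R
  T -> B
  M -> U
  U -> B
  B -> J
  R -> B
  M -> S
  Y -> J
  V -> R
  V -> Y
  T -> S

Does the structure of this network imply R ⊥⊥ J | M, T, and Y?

No

4 paths connect R and J; each must be blocked for d-separation to hold:
  1. R ← V → Y → J — V:fork[open]; Y:chain[blocks] ⇒ blocked
  2. R → B → J — B:chain[open] ⇒ active
  3. R ← M → S ← T → B → J — M:fork[blocks]; S:collider[blocks]; T:fork[blocks]; B:chain[open] ⇒ blocked
  4. R ← M → U → B → J — M:fork[blocks]; U:chain[open]; B:chain[open] ⇒ blocked
Since the path R → B → J is active, R and J are not d-separated given {M, T, Y}.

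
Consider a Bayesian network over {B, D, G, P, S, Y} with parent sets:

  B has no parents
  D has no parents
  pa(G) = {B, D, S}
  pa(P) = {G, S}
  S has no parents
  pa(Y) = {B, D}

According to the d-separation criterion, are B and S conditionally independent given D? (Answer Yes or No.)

Yes

Enumerating the 4 paths from B to S and testing each for blocking by {D}:
Path 1: B → G ← S
  G is a collider here and neither G nor any of its descendants is conditioned on, so the collider stays closed — the path is blocked at G.
Path 2: B → G → P ← S
  P is a collider here and neither P nor any of its descendants is conditioned on, so the collider stays closed — the path is blocked at P.
Path 3: B → Y ← D → G ← S
  Y is a collider here and neither Y nor any of its descendants is conditioned on, so the collider stays closed — the path is blocked at Y.
Path 4: B → Y ← D → G → P ← S
  Y is a collider here and neither Y nor any of its descendants is conditioned on, so the collider stays closed — the path is blocked at Y.
All paths are blocked; B ⊥ S | {D} holds.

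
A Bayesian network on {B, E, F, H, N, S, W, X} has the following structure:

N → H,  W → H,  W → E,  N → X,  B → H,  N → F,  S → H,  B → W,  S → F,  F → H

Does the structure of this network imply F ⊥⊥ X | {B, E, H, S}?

No

We examine all 3 paths between F and X:
Path 1: F ← S → H ← N → X
  S is a fork here and S is conditioned on, so the path is blocked at S.
Path 2: F ← N → X
  N is a fork and N is not conditioned on — no node blocks this path, so it is active.
Path 3: F → H ← N → X
  H is a collider and H is conditioned on, which opens it; N is a fork and N is not conditioned on — no node blocks this path, so it is active.
Since the path F ← N → X is active, F and X are not d-separated given {B, E, H, S}.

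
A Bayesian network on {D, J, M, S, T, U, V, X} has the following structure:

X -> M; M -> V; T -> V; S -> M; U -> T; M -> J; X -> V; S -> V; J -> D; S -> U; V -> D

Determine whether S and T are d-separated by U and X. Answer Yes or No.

Yes

5 paths connect S and T; each must be blocked for d-separation to hold:
Path 1: S → V ← T
  V is a collider here and neither V nor any of its descendants is conditioned on, so the collider stays closed — the path is blocked at V.
Path 2: S → M ← X → V ← T
  M is a collider here and neither M nor any of its descendants is conditioned on, so the collider stays closed — the path is blocked at M.
Path 3: S → M → V ← T
  V is a collider here and neither V nor any of its descendants is conditioned on, so the collider stays closed — the path is blocked at V.
Path 4: S → M → J → D ← V ← T
  D is a collider here and neither D nor any of its descendants is conditioned on, so the collider stays closed — the path is blocked at D.
Path 5: S → U → T
  U is a chain here and U is conditioned on, so the path is blocked at U.
All paths are blocked; S ⊥ T | {U, X} holds.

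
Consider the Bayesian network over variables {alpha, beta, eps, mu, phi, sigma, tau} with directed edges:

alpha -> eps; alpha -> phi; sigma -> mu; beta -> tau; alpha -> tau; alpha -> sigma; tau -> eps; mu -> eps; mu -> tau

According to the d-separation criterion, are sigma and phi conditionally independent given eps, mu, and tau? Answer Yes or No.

5 paths connect sigma and phi; each must be blocked for d-separation to hold:
  1. sigma ← alpha → phi — alpha:fork[open] ⇒ active
  2. sigma → mu → tau ← alpha → phi — mu:chain[blocks]; tau:collider[open]; alpha:fork[open] ⇒ blocked
  3. sigma → mu → tau → eps ← alpha → phi — mu:chain[blocks]; tau:chain[blocks]; eps:collider[open]; alpha:fork[open] ⇒ blocked
  4. sigma → mu → eps ← tau ← alpha → phi — mu:chain[blocks]; eps:collider[open]; tau:chain[blocks]; alpha:fork[open] ⇒ blocked
  5. sigma → mu → eps ← alpha → phi — mu:chain[blocks]; eps:collider[open]; alpha:fork[open] ⇒ blocked
Since the path sigma ← alpha → phi is active, sigma and phi are not d-separated given {eps, mu, tau}.

No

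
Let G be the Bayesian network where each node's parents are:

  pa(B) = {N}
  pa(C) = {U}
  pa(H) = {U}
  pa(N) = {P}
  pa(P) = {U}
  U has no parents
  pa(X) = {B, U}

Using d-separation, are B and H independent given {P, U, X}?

We examine all 2 paths between B and H:
Path 1: B ← N ← P ← U → H
  P is a chain here and P is conditioned on, so the path is blocked at P.
Path 2: B → X ← U → H
  U is a fork here and U is conditioned on, so the path is blocked at U.
All paths are blocked; B ⊥ H | {P, U, X} holds.

Yes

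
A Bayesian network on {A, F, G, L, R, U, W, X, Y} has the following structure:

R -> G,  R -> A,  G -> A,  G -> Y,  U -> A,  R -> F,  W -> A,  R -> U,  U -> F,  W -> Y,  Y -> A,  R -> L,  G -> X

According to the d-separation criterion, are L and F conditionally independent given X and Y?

No — L and F are not d-separated given {X, Y}.

Enumerating the 6 paths from L to F and testing each for blocking by {X, Y}:
  1. L ← R → F — R:fork[open] ⇒ active
  2. L ← R → A ← U → F — R:fork[open]; A:collider[blocks]; U:fork[open] ⇒ blocked
  3. L ← R → G → A ← U → F — R:fork[open]; G:chain[open]; A:collider[blocks]; U:fork[open] ⇒ blocked
  4. L ← R → G → Y ← W → A ← U → F — R:fork[open]; G:chain[open]; Y:collider[open]; W:fork[open]; A:collider[blocks]; U:fork[open] ⇒ blocked
  5. L ← R → G → Y → A ← U → F — R:fork[open]; G:chain[open]; Y:chain[blocks]; A:collider[blocks]; U:fork[open] ⇒ blocked
  6. L ← R → U → F — R:fork[open]; U:chain[open] ⇒ active
Because an active path exists, L and F are not d-separated.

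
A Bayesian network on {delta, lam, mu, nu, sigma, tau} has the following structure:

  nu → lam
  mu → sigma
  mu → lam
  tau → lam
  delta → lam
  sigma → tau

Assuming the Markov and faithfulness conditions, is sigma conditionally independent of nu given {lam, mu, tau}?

Yes — sigma and nu are d-separated given {lam, mu, tau}.

There are 2 undirected paths between sigma and nu; checking each against the conditioning set {lam, mu, tau}:
Path 1: sigma → tau → lam ← nu
  tau is a chain here and tau is conditioned on, so the path is blocked at tau.
Path 2: sigma ← mu → lam ← nu
  mu is a fork here and mu is conditioned on, so the path is blocked at mu.
Every path is blocked, so sigma and nu are d-separated given {lam, mu, tau}.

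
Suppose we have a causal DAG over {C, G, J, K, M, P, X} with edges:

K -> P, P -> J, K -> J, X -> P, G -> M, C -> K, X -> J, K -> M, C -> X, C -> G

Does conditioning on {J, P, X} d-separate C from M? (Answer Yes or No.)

No — C and M are not d-separated given {J, P, X}.

There are 6 undirected paths between C and M; checking each against the conditioning set {J, P, X}:
  1. C → K → M — K:chain[open] ⇒ active
  2. C → X → J ← K → M — X:chain[blocks]; J:collider[open]; K:fork[open] ⇒ blocked
  3. C → X → J ← P ← K → M — X:chain[blocks]; J:collider[open]; P:chain[blocks]; K:fork[open] ⇒ blocked
  4. C → X → P ← K → M — X:chain[blocks]; P:collider[open]; K:fork[open] ⇒ blocked
  5. C → X → P → J ← K → M — X:chain[blocks]; P:chain[blocks]; J:collider[open]; K:fork[open] ⇒ blocked
  6. C → G → M — G:chain[open] ⇒ active
At least one path is unblocked, so d-separation fails.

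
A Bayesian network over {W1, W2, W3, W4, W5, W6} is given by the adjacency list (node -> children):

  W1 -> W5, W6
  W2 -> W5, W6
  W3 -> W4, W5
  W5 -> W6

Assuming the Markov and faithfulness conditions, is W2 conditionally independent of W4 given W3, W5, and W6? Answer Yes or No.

3 paths connect W2 and W4; each must be blocked for d-separation to hold:
  1. W2 → W5 ← W3 → W4 — W5:collider[open]; W3:fork[blocks] ⇒ blocked
  2. W2 → W6 ← W5 ← W3 → W4 — W6:collider[open]; W5:chain[blocks]; W3:fork[blocks] ⇒ blocked
  3. W2 → W6 ← W1 → W5 ← W3 → W4 — W6:collider[open]; W1:fork[open]; W5:collider[open]; W3:fork[blocks] ⇒ blocked
All paths are blocked; W2 ⊥ W4 | {W3, W5, W6} holds.

Yes — W2 and W4 are d-separated given {W3, W5, W6}.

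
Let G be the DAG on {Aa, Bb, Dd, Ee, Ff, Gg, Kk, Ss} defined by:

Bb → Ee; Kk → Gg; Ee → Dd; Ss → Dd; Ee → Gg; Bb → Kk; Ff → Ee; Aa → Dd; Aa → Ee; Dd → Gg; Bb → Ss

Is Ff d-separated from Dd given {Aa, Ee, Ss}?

Yes

6 paths connect Ff and Dd; each must be blocked for d-separation to hold:
Path 1: Ff → Ee → Gg ← Kk ← Bb → Ss → Dd
  Ee is a chain here and Ee is conditioned on, so the path is blocked at Ee.
Path 2: Ff → Ee → Gg ← Dd
  Ee is a chain here and Ee is conditioned on, so the path is blocked at Ee.
Path 3: Ff → Ee ← Aa → Dd
  Aa is a fork here and Aa is conditioned on, so the path is blocked at Aa.
Path 4: Ff → Ee → Dd
  Ee is a chain here and Ee is conditioned on, so the path is blocked at Ee.
Path 5: Ff → Ee ← Bb → Kk → Gg ← Dd
  Gg is a collider here and neither Gg nor any of its descendants is conditioned on, so the collider stays closed — the path is blocked at Gg.
Path 6: Ff → Ee ← Bb → Ss → Dd
  Ss is a chain here and Ss is conditioned on, so the path is blocked at Ss.
All paths are blocked; Ff ⊥ Dd | {Aa, Ee, Ss} holds.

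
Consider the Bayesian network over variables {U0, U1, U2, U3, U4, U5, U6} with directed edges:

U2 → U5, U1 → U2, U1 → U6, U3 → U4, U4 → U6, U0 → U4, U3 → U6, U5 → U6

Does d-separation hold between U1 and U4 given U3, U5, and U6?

There are 4 undirected paths between U1 and U4; checking each against the conditioning set {U3, U5, U6}:
Path 1: U1 → U2 → U5 → U6 ← U3 → U4
  U5 is a chain here and U5 is conditioned on, so the path is blocked at U5.
Path 2: U1 → U2 → U5 → U6 ← U4
  U5 is a chain here and U5 is conditioned on, so the path is blocked at U5.
Path 3: U1 → U6 ← U3 → U4
  U3 is a fork here and U3 is conditioned on, so the path is blocked at U3.
Path 4: U1 → U6 ← U4
  U6 is a collider and U6 is conditioned on, which opens it — no node blocks this path, so it is active.
Since the path U1 → U6 ← U4 is active, U1 and U4 are not d-separated given {U3, U5, U6}.

No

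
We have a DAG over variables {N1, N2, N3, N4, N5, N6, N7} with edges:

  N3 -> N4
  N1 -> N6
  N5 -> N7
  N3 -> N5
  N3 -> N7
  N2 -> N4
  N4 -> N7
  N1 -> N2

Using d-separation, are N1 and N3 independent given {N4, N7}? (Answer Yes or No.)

There are 3 undirected paths between N1 and N3; checking each against the conditioning set {N4, N7}:
Path 1: N1 → N2 → N4 → N7 ← N5 ← N3
  N4 is a chain here and N4 is conditioned on, so the path is blocked at N4.
Path 2: N1 → N2 → N4 → N7 ← N3
  N4 is a chain here and N4 is conditioned on, so the path is blocked at N4.
Path 3: N1 → N2 → N4 ← N3
  N2 is a chain and N2 is not conditioned on; N4 is a collider and N4 is conditioned on, which opens it — no node blocks this path, so it is active.
At least one path is unblocked, so d-separation fails.

No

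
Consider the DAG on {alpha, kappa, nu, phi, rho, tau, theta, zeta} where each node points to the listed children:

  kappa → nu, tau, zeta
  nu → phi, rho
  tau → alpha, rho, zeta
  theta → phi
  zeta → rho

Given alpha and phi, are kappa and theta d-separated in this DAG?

No — kappa and theta are not d-separated given {alpha, phi}.

We examine all 5 paths between kappa and theta:
Path 1: kappa → zeta ← tau → rho ← nu → phi ← theta
  zeta is a collider here and neither zeta nor any of its descendants is conditioned on, so the collider stays closed — the path is blocked at zeta.
Path 2: kappa → zeta → rho ← nu → phi ← theta
  rho is a collider here and neither rho nor any of its descendants is conditioned on, so the collider stays closed — the path is blocked at rho.
Path 3: kappa → tau → zeta → rho ← nu → phi ← theta
  rho is a collider here and neither rho nor any of its descendants is conditioned on, so the collider stays closed — the path is blocked at rho.
Path 4: kappa → tau → rho ← nu → phi ← theta
  rho is a collider here and neither rho nor any of its descendants is conditioned on, so the collider stays closed — the path is blocked at rho.
Path 5: kappa → nu → phi ← theta
  nu is a chain and nu is not conditioned on; phi is a collider and phi is conditioned on, which opens it — no node blocks this path, so it is active.
Since the path kappa → nu → phi ← theta is active, kappa and theta are not d-separated given {alpha, phi}.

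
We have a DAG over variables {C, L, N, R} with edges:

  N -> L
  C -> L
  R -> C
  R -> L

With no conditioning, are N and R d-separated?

We examine all 2 paths between N and R:
Path 1: N → L ← R
  L is a collider here and neither L nor any of its descendants is conditioned on, so the collider stays closed — the path is blocked at L.
Path 2: N → L ← C ← R
  L is a collider here and neither L nor any of its descendants is conditioned on, so the collider stays closed — the path is blocked at L.
Since every path is blocked, d-separation holds.

Yes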